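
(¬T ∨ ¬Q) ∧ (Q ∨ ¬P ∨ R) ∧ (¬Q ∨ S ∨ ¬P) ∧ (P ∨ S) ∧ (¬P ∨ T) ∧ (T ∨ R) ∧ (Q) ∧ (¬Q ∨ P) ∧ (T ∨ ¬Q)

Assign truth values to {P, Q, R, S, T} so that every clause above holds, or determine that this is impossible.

(Q) alone gives Q = True.
(¬T) alone gives T = False.
That conflicts with the unit clause (T).

UNSATISFIABLE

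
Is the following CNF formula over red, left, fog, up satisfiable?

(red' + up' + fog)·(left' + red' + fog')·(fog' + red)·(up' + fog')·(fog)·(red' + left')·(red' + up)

Unsatisfiable

Unit clause (fog) forces fog = 1.
Unit clause (red) forces red = 1.
Unit clause (left') forces left = 0.
Unit clause (up') forces up = 0.
But (up) is also a unit clause — contradiction.
No assignment satisfies every clause.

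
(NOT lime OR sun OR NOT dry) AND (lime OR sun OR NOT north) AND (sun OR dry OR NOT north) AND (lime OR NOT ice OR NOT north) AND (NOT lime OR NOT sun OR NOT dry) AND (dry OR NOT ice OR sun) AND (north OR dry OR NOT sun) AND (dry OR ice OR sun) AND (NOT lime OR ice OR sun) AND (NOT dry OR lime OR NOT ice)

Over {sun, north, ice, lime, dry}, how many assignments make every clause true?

There are 2^5 = 32 truth assignments over (sun, north, ice, lime, dry).
Split on dry. With dry = true, the clauses containing dry are satisfied and NOT dry drops from the rest; 3 of the 2^4 = 16 assignments to the other variables satisfy what remains.
With dry = false, by the same count on the reduced clause set, 3 assignments work.
(One model: sun=F, north=F, ice=F, lime=F, dry=T.)
Total: 3 + 3 = 6.

6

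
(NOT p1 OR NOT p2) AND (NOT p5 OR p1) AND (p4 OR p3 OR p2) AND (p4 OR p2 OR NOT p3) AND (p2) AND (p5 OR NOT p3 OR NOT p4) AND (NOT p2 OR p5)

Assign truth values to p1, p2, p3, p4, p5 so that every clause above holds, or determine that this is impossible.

Unit clause (p2) forces p2 = true.
Unit clause (NOT p1) forces p1 = false.
Unit clause (NOT p5) forces p5 = false.
Now (p5) is unsatisfied and unit — conflict.

UNSATISFIABLE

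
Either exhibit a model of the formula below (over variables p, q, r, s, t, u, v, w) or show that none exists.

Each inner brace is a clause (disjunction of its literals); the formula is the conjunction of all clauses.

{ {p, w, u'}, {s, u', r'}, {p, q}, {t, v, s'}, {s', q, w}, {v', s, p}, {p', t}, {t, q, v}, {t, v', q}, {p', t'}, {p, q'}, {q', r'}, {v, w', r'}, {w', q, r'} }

Case p = 1:
From the singleton clause (t), t = 1.
Now (t') is unsatisfied and unit — conflict.
So p must be the other value — set p = 0.
From the singleton clause (q), q = 1.
Now (q') is unsatisfied and unit — conflict.
Either choice for p ends in contradiction.

UNSATISFIABLE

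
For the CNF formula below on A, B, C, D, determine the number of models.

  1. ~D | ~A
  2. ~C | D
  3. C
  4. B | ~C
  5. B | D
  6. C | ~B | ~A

1

There are 2^4 = 16 truth assignments over (A, B, C, D).
Split on D. With D = 1, the clauses containing D are satisfied and ~D drops from the rest; 1 of the 2^3 = 8 assignments to the other variables satisfy what remains.
With D = 0, by the same count on the reduced clause set, 0 assignments work.
(One model: A=F, B=T, C=T, D=T.)
Total: 1 + 0 = 1.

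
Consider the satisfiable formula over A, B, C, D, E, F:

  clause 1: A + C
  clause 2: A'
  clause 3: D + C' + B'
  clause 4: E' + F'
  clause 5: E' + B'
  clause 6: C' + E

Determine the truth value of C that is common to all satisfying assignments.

True

Suppose C = 0.
Unit clause (A) forces A = 1.
But (A') is also a unit clause — contradiction.
So every satisfying assignment has C = True.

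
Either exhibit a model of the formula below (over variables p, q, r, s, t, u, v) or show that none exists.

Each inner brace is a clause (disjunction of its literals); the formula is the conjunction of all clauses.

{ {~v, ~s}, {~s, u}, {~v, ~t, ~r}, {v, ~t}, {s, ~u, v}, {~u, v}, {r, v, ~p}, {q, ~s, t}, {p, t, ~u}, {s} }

From the singleton clause (s), s = 1.
From the singleton clause (~v), v = 0.
From the singleton clause (u), u = 1.
Now (~u) is unsatisfied and unit — conflict.

UNSATISFIABLE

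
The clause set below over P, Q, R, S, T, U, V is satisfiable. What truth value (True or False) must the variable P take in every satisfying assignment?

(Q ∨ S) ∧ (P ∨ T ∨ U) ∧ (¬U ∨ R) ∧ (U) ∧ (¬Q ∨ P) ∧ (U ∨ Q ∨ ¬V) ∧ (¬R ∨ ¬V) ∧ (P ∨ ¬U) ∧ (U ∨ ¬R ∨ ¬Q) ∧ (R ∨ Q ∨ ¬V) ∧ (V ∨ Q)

Suppose P = False.
Unit clause (U) forces U = True.
But (¬U) is also a unit clause — contradiction.
So every satisfying assignment has P = True.

True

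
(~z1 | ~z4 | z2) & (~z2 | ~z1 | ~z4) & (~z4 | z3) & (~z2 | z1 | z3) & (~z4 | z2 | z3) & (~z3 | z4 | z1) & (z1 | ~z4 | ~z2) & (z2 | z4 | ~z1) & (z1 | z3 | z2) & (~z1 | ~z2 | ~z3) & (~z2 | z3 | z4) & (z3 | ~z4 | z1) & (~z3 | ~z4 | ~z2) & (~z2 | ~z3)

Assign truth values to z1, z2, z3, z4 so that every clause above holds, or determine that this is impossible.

Branch on z4: set z4 = 1.
Unit clause (z3) forces z3 = 1.
Unit clause (~z2) forces z2 = 0.
Unit clause (~z1) forces z1 = 0.
Every clause now holds.

z1: 0; z2: 0; z3: 1; z4: 1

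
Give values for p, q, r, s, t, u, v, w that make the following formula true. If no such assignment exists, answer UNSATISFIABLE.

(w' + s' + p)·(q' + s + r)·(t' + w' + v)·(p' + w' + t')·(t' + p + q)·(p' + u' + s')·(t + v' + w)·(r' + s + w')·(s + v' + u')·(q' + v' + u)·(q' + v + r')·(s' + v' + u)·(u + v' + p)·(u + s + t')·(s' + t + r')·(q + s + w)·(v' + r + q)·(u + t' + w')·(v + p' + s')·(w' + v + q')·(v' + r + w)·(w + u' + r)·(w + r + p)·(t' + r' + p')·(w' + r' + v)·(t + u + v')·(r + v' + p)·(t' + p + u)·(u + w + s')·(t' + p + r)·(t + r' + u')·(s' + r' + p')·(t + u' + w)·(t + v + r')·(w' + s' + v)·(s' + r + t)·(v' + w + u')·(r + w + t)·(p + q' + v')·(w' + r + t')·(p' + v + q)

Branch on w: set w = 1.
Branch on s: set s = 0.
The clause (r') is unit, so r = 0.
The clause (q') is unit, so q = 0.
The clause (v') is unit, so v = 0.
The clause (t') is unit, so t = 0.
The clause (p') is unit, so p = 0.
All clauses hold; u can take either value.

p=0,  q=0,  r=0,  s=0,  t=0,  u=0,  v=0,  w=1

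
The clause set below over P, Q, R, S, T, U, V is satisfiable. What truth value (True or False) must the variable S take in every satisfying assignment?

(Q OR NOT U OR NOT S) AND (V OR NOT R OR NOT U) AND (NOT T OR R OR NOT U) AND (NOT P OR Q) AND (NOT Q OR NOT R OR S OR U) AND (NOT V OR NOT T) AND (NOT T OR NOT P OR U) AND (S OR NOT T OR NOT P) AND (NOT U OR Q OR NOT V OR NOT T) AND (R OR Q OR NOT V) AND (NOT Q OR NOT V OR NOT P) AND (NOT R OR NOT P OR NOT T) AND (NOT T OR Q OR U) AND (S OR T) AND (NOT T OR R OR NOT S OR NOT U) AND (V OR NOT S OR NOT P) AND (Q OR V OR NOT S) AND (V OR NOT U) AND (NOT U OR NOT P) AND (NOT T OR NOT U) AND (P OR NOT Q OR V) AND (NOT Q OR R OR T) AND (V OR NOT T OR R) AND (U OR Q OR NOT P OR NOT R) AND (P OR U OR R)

True

Suppose S = false.
Unit clause (T) forces T = true.
Unit clause (NOT V) forces V = false.
Unit clause (NOT P) forces P = false.
Unit clause (NOT U) forces U = false.
Unit clause (Q) forces Q = true.
That conflicts with the unit clause (NOT Q).
So every satisfying assignment has S = True.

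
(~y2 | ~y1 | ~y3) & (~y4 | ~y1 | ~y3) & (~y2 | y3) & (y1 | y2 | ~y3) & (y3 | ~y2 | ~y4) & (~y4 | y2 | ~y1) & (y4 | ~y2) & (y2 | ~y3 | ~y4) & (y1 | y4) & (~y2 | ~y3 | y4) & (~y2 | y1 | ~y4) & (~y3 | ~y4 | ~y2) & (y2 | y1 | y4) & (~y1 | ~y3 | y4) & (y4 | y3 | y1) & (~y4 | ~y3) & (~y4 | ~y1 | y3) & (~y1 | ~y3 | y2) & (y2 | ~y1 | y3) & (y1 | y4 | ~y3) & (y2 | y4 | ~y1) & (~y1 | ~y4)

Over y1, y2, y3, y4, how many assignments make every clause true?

1

There are 2^4 = 16 truth assignments over (y1, y2, y3, y4).
Split on y2. With y2 = 1, the clauses containing y2 are satisfied and ~y2 drops from the rest; 0 of the 2^3 = 8 assignments to the other variables satisfy what remains.
With y2 = 0, by the same count on the reduced clause set, 1 assignment works.
Total: 0 + 1 = 1.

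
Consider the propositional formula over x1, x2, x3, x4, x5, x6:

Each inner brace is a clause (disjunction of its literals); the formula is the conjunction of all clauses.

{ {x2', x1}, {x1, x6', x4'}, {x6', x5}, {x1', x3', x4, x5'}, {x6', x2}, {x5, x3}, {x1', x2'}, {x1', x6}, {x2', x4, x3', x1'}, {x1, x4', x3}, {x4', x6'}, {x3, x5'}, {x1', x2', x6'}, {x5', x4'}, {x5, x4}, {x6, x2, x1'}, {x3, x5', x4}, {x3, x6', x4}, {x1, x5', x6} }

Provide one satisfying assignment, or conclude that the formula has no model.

x1: 0, x2: 0, x3: 1, x4: 1, x5: 0, x6: 0

Suppose x2 = 0.
(x6') alone gives x6 = 0.
(x1') alone gives x1 = 0.
(x5') alone gives x5 = 0.
(x3) alone gives x3 = 1.
(x4) alone gives x4 = 1.
All clauses are satisfied.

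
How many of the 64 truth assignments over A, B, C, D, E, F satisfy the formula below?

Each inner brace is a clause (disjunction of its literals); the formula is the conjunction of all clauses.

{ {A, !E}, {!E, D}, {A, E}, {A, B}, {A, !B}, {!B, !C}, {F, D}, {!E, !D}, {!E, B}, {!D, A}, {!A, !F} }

3

There are 2^6 = 64 truth assignments over (A, B, C, D, E, F).
Split on A. With A = true, the clauses containing A are satisfied and !A drops from the rest; 3 of the 2^5 = 32 assignments to the other variables satisfy what remains.
With A = false, by the same count on the reduced clause set, 0 assignments work.
Total: 3 + 0 = 3.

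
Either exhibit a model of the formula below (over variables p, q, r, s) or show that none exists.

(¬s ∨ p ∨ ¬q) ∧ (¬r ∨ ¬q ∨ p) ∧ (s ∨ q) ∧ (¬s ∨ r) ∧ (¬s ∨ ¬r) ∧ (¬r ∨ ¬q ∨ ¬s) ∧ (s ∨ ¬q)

Case s = True:
Unit clause (r) forces r = True.
Now (¬r) is unsatisfied and unit — conflict.
That branch fails; take s = False instead.
Unit clause (q) forces q = True.
Now (¬q) is unsatisfied and unit — conflict.
Neither s = True nor s = False works.

UNSATISFIABLE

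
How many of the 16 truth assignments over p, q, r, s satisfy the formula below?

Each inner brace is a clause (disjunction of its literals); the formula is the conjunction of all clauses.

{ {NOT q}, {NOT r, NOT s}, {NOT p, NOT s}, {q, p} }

2

There are 2^4 = 16 truth assignments over (p, q, r, s).
Check each against the 4 clauses (columns in the order p, q, r, s):
  F F F F  ✗ fails (q OR p)
  F F F T  ✗ fails (q OR p)
  F F T F  ✗ fails (q OR p)
  F F T T  ✗ fails (NOT r OR NOT s)
  F T F F  ✗ fails (NOT q)
  F T F T  ✗ fails (NOT q)
  F T T F  ✗ fails (NOT q)
  F T T T  ✗ fails (NOT q)
  T F F F  ✓ satisfies all
  T F F T  ✗ fails (NOT p OR NOT s)
  T F T F  ✓ satisfies all
  T F T T  ✗ fails (NOT r OR NOT s)
  T T F F  ✗ fails (NOT q)
  T T F T  ✗ fails (NOT q)
  T T T F  ✗ fails (NOT q)
  T T T T  ✗ fails (NOT q)
2 of the 16 rows are models.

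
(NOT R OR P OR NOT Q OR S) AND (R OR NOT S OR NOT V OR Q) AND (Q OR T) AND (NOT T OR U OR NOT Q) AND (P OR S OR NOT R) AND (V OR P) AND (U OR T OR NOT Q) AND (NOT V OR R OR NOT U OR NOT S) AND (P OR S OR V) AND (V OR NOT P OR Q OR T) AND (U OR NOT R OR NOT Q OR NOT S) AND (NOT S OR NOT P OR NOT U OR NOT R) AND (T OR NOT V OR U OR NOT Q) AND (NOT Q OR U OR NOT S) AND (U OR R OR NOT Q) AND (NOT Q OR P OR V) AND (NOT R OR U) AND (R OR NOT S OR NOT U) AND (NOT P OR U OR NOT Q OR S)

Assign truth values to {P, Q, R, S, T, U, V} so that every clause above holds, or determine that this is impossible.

Branch on Q: set Q = false.
(T) alone gives T = true.
Branch on V: set V = true.
Branch on R: set R = true.
(U) alone gives U = true.
Branch on P: set P = true.
(NOT S) alone gives S = false.
Every clause now holds.

P=true; Q=false; R=true; S=false; T=true; U=true; V=true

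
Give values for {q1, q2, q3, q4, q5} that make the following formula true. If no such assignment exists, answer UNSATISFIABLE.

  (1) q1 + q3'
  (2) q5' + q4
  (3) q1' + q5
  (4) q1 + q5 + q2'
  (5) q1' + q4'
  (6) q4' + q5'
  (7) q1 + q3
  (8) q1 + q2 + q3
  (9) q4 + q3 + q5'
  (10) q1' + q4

Try q1 = 1.
(q5) alone gives q5 = 1.
(q4) alone gives q4 = 1.
That conflicts with the unit clause (q4').
That branch fails; take q1 = 0 instead.
(q3') alone gives q3 = 0.
That conflicts with the unit clause (q3).
Both values of q1 lead to a conflict.

UNSATISFIABLE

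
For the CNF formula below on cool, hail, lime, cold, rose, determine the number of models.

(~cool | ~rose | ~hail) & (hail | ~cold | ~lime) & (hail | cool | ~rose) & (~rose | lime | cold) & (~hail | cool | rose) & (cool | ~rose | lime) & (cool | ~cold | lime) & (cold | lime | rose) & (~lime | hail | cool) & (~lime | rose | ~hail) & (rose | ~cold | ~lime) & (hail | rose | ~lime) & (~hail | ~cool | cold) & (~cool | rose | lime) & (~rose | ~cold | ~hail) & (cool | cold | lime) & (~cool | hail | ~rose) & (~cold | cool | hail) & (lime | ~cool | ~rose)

1

There are 2^5 = 32 truth assignments over (cool, hail, lime, cold, rose).
Split on cool. With cool = 1, the clauses containing cool are satisfied and ~cool drops from the rest; 0 of the 2^4 = 16 assignments to the other variables satisfy what remains.
With cool = 0, by the same count on the reduced clause set, 1 assignment works.
Total: 0 + 1 = 1.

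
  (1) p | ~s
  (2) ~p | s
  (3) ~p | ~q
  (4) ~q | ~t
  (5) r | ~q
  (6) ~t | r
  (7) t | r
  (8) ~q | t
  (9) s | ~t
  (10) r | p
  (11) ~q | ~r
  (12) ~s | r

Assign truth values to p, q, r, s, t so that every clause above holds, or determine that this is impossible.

p: 1; q: 0; r: 1; s: 1; t: 0

Suppose p = 1.
The clause (s) is unit, so s = 1.
The clause (~q) is unit, so q = 0.
The clause (r) is unit, so r = 1.
No clause remains; t is free.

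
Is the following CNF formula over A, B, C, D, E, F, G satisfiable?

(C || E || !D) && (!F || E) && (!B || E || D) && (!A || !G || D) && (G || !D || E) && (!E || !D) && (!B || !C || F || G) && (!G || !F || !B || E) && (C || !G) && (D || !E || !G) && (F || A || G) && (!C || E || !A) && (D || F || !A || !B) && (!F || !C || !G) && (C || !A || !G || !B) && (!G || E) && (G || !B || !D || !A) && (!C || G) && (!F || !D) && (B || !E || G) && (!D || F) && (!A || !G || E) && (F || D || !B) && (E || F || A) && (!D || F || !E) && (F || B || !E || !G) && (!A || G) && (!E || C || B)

Yes, satisfiable

Suppose F = true.
Unit clause (E) forces E = true.
Unit clause (!D) forces D = false.
Unit clause (!G) forces G = false.
Unit clause (!C) forces C = false.
Unit clause (B) forces B = true.
Unit clause (!A) forces A = false.
Every clause now holds.
A satisfying assignment: A: false; B: true; C: false; D: false; E: true; F: true; G: false.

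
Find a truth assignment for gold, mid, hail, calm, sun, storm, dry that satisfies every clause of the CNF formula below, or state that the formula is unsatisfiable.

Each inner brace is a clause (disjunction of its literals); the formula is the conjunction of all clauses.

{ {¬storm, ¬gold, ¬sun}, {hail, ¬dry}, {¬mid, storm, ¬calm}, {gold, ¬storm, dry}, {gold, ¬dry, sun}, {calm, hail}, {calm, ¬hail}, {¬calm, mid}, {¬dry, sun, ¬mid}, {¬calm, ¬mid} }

Branch on hail: set hail = True.
From the singleton clause (calm), calm = True.
From the singleton clause (mid), mid = True.
Now (¬mid) is unsatisfied and unit — conflict.
Undo hail and try hail = False.
From the singleton clause (¬dry), dry = False.
From the singleton clause (calm), calm = True.
From the singleton clause (mid), mid = True.
Now (¬mid) is unsatisfied and unit — conflict.
Neither hail = True nor hail = False works.

UNSATISFIABLE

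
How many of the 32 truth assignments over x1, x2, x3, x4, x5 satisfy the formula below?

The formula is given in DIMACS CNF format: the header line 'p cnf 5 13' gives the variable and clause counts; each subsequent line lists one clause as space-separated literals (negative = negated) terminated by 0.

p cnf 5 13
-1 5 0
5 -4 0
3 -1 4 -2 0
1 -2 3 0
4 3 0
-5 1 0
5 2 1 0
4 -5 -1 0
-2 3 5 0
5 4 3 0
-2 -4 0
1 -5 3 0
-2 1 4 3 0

3

There are 2^5 = 32 truth assignments over (x1, x2, x3, x4, x5).
Split on x1. With x1 = True, the clauses containing x1 are satisfied and ¬x1 drops from the rest; 2 of the 2^4 = 16 assignments to the other variables satisfy what remains.
With x1 = False, by the same count on the reduced clause set, 1 assignment works.
Total: 2 + 1 = 3.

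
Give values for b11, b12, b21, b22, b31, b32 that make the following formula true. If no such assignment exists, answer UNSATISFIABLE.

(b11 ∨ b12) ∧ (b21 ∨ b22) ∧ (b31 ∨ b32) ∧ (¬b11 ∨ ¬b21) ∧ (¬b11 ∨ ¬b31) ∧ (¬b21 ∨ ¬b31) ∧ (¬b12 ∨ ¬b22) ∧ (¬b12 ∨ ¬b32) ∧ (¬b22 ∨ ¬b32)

Branch on b11: set b11 = True.
The clause (¬b21) is unit, so b21 = False.
The clause (b22) is unit, so b22 = True.
The clause (¬b31) is unit, so b31 = False.
The clause (b32) is unit, so b32 = True.
But (¬b32) is also a unit clause — contradiction.
Undo b11 and try b11 = False.
The clause (b12) is unit, so b12 = True.
The clause (¬b22) is unit, so b22 = False.
The clause (b21) is unit, so b21 = True.
The clause (¬b31) is unit, so b31 = False.
The clause (b32) is unit, so b32 = True.
But (¬b32) is also a unit clause — contradiction.
Neither b11 = True nor b11 = False works.

UNSATISFIABLE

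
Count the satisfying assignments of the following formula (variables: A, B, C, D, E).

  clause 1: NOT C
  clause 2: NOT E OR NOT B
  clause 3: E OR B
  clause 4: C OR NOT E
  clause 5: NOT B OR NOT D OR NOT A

3

There are 2^5 = 32 truth assignments over (A, B, C, D, E).
Split on E. With E = true, the clauses containing E are satisfied and NOT E drops from the rest; 0 of the 2^4 = 16 assignments to the other variables satisfy what remains.
With E = false, by the same count on the reduced clause set, 3 assignments work.
(One model: A=F, B=T, C=F, D=F, E=F.)
Total: 0 + 3 = 3.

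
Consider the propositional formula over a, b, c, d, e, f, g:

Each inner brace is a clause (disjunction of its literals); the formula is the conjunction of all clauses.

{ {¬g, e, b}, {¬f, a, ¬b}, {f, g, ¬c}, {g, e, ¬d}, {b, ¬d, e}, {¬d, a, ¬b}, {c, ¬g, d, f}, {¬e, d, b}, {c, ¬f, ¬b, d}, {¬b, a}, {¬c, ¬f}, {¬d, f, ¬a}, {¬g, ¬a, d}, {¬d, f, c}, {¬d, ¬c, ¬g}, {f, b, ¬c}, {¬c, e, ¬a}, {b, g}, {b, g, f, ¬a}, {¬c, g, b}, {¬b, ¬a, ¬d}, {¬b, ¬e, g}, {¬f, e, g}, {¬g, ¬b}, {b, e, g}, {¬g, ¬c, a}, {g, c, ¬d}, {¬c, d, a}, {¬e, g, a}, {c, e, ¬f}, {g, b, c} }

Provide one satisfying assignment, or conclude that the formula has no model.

a: False; b: False; c: False; d: True; e: True; f: True; g: True

Try b = False.
(g) alone gives g = True.
(e) alone gives e = True.
(d) alone gives d = True.
(¬c) alone gives c = False.
(f) alone gives f = True.
Every clause is now satisfied; a is unconstrained.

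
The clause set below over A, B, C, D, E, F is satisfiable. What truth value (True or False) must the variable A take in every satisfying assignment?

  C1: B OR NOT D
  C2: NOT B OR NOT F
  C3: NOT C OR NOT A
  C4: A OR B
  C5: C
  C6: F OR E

Suppose A = true.
(NOT C) alone gives C = false.
But (C) is also a unit clause — contradiction.
So every satisfying assignment has A = False.

False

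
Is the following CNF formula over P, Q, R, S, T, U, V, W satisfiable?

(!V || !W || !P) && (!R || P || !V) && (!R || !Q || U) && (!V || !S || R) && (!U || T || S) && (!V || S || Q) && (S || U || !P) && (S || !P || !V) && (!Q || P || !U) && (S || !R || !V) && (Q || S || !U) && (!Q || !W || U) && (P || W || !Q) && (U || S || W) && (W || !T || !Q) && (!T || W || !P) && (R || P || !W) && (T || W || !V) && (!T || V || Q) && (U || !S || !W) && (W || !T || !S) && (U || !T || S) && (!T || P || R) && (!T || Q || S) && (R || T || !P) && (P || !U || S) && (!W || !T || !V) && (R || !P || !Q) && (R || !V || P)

Yes, satisfiable

Case V = false:
Case T = false:
Case U = false:
Case R = false:
Unit clause (!P) forces P = false.
Unit clause (!W) forces W = false.
Unit clause (!Q) forces Q = false.
Unit clause (S) forces S = true.
All clauses are satisfied.
A satisfying assignment: P=false, Q=false, R=false, S=true, T=false, U=false, V=false, W=false.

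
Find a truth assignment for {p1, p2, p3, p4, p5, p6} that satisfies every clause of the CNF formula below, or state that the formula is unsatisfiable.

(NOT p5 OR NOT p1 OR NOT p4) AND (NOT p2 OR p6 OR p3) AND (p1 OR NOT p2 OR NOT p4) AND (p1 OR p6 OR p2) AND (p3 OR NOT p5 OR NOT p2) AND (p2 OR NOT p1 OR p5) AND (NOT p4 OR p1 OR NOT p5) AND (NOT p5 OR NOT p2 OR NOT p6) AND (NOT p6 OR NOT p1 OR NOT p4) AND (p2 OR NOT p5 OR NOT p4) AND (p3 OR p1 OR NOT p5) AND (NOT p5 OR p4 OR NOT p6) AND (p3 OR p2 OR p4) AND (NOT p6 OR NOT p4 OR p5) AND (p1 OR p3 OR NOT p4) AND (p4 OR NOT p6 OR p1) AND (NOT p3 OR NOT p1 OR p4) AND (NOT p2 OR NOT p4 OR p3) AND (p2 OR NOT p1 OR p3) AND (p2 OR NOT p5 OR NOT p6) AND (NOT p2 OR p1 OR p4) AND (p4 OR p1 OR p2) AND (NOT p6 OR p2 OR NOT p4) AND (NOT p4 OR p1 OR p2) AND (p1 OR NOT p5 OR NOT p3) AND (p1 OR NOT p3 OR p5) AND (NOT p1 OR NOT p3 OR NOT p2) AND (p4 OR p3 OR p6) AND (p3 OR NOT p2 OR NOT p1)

UNSATISFIABLE

Case p5 = false:
Case p2 = true:
Case p6 = true:
The clause (NOT p4) is unit, so p4 = false.
The clause (p1) is unit, so p1 = true.
The clause (NOT p3) is unit, so p3 = false.
Now (p3) is unsatisfied and unit — conflict.
Backtrack on p6: now try p6 = false.
The clause (p3) is unit, so p3 = true.
The clause (p1) is unit, so p1 = true.
Now (NOT p1) is unsatisfied and unit — conflict.
Either choice for p6 ends in contradiction.
Backtrack on p2: now try p2 = false.
The clause (NOT p1) is unit, so p1 = false.
The clause (p6) is unit, so p6 = true.
The clause (NOT p4) is unit, so p4 = false.
Now (p4) is unsatisfied and unit — conflict.
Either choice for p2 ends in contradiction.
Backtrack on p5: now try p5 = true.
Case p1 = false:
The clause (NOT p4) is unit, so p4 = false.
The clause (p3) is unit, so p3 = true.
Now (NOT p3) is unsatisfied and unit — conflict.
Backtrack on p1: now try p1 = true.
The clause (NOT p4) is unit, so p4 = false.
The clause (NOT p6) is unit, so p6 = false.
The clause (NOT p3) is unit, so p3 = false.
Now (p3) is unsatisfied and unit — conflict.
Either choice for p1 ends in contradiction.
Either choice for p5 ends in contradiction.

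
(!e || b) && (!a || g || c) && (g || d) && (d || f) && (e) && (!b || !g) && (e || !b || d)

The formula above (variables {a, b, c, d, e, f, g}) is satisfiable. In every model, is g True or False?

False

Suppose g = true.
Unit clause (e) forces e = true.
Unit clause (b) forces b = true.
That conflicts with the unit clause (!b).
So every satisfying assignment has g = False.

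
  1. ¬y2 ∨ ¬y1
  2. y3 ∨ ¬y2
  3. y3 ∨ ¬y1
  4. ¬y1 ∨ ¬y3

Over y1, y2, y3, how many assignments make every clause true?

3

There are 2^3 = 8 truth assignments over (y1, y2, y3).
Check each against the 4 clauses (columns in the order y1, y2, y3):
  F F F  ✓ satisfies all
  F F T  ✓ satisfies all
  F T F  ✗ fails (y3 ∨ ¬y2)
  F T T  ✓ satisfies all
  T F F  ✗ fails (y3 ∨ ¬y1)
  T F T  ✗ fails (¬y1 ∨ ¬y3)
  T T F  ✗ fails (¬y2 ∨ ¬y1)
  T T T  ✗ fails (¬y2 ∨ ¬y1)
3 of the 8 rows are models.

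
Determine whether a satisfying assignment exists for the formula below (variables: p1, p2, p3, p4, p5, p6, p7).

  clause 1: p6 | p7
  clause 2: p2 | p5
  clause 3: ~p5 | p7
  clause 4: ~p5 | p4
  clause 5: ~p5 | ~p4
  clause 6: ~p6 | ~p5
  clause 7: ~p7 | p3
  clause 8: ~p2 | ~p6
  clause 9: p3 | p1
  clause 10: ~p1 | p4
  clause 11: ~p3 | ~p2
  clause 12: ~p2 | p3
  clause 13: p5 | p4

Case p6 = 1:
(~p5) alone gives p5 = 0.
(p2) alone gives p2 = 1.
But (~p2) is also a unit clause — contradiction.
So p6 must be the other value — set p6 = 0.
(p7) alone gives p7 = 1.
(p3) alone gives p3 = 1.
(~p2) alone gives p2 = 0.
(p5) alone gives p5 = 1.
(p4) alone gives p4 = 1.
But (~p4) is also a unit clause — contradiction.
Either choice for p6 ends in contradiction.
No assignment satisfies every clause.

No, unsatisfiable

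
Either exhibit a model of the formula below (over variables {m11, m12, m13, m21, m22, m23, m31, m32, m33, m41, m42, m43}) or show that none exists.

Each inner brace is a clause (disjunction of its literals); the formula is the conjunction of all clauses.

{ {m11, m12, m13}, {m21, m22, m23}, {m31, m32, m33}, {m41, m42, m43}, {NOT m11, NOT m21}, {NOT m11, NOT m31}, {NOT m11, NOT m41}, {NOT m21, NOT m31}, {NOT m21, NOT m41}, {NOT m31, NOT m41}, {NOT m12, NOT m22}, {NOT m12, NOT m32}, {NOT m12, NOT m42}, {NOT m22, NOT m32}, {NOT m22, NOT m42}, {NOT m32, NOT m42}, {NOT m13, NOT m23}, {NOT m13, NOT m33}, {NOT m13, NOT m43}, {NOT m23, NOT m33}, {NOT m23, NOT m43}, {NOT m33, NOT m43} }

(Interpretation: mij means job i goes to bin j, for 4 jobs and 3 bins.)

UNSATISFIABLE

Try m11 = false.
Try m12 = true.
Unit clause (NOT m22) forces m22 = false.
Unit clause (NOT m32) forces m32 = false.
Unit clause (NOT m42) forces m42 = false.
Try m21 = true.
Unit clause (NOT m31) forces m31 = false.
Unit clause (m33) forces m33 = true.
Unit clause (NOT m41) forces m41 = false.
Unit clause (m43) forces m43 = true.
That conflicts with the unit clause (NOT m43).
That branch fails; take m21 = false instead.
Unit clause (m23) forces m23 = true.
Unit clause (NOT m13) forces m13 = false.
Unit clause (NOT m33) forces m33 = false.
Unit clause (m31) forces m31 = true.
Unit clause (NOT m41) forces m41 = false.
Unit clause (m43) forces m43 = true.
That conflicts with the unit clause (NOT m43).
Neither m21 = true nor m21 = false works.
That branch fails; take m12 = false instead.
Unit clause (m13) forces m13 = true.
Unit clause (NOT m23) forces m23 = false.
Unit clause (NOT m33) forces m33 = false.
Unit clause (NOT m43) forces m43 = false.
Try m21 = true.
Unit clause (NOT m31) forces m31 = false.
Unit clause (m32) forces m32 = true.
Unit clause (NOT m41) forces m41 = false.
Unit clause (m42) forces m42 = true.
That conflicts with the unit clause (NOT m42).
That branch fails; take m21 = false instead.
Unit clause (m22) forces m22 = true.
Unit clause (NOT m32) forces m32 = false.
Unit clause (m31) forces m31 = true.
Unit clause (NOT m41) forces m41 = false.
Unit clause (m42) forces m42 = true.
That conflicts with the unit clause (NOT m42).
Neither m21 = true nor m21 = false works.
Neither m12 = true nor m12 = false works.
That branch fails; take m11 = true instead.
Unit clause (NOT m21) forces m21 = false.
Unit clause (NOT m31) forces m31 = false.
Unit clause (NOT m41) forces m41 = false.
Try m22 = true.
Unit clause (NOT m12) forces m12 = false.
Unit clause (NOT m32) forces m32 = false.
Unit clause (m33) forces m33 = true.
Unit clause (NOT m42) forces m42 = false.
Unit clause (m43) forces m43 = true.
That conflicts with the unit clause (NOT m43).
That branch fails; take m22 = false instead.
Unit clause (m23) forces m23 = true.
Unit clause (NOT m13) forces m13 = false.
Unit clause (NOT m33) forces m33 = false.
Unit clause (m32) forces m32 = true.
Unit clause (NOT m12) forces m12 = false.
Unit clause (NOT m42) forces m42 = false.
Unit clause (m43) forces m43 = true.
That conflicts with the unit clause (NOT m43).
Neither m22 = true nor m22 = false works.
Neither m11 = true nor m11 = false works.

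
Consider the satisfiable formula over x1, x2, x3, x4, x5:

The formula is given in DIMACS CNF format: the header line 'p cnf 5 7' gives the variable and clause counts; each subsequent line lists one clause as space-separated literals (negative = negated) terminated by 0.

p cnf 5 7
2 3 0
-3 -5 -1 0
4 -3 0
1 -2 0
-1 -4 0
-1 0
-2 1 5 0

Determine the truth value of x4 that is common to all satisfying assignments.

True

Suppose x4 = False.
From the singleton clause (¬x3), x3 = False.
From the singleton clause (x2), x2 = True.
From the singleton clause (x1), x1 = True.
But (¬x1) is also a unit clause — contradiction.
So every satisfying assignment has x4 = True.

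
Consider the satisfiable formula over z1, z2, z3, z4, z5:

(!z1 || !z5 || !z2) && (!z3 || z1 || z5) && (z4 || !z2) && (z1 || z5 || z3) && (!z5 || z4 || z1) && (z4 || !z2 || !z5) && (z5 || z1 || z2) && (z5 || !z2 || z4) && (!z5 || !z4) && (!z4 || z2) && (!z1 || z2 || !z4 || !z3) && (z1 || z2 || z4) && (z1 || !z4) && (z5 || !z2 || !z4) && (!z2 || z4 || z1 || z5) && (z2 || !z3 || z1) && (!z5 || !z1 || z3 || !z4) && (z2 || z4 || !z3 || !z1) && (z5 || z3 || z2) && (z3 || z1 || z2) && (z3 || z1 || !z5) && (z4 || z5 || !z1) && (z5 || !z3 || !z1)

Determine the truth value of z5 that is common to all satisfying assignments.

Suppose z5 = false.
Suppose z3 = false.
(z1) alone gives z1 = true.
(z2) alone gives z2 = true.
(z4) alone gives z4 = true.
That conflicts with the unit clause (!z4).
Undo z3 and try z3 = true.
(z1) alone gives z1 = true.
That conflicts with the unit clause (!z1).
Either choice for z3 ends in contradiction.
So every satisfying assignment has z5 = True.

True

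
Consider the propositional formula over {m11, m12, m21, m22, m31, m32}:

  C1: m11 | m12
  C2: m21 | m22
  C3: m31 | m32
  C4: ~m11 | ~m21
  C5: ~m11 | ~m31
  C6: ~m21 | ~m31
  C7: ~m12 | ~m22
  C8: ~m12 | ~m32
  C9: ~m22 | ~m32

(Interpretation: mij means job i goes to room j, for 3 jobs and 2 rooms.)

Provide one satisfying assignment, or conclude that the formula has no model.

UNSATISFIABLE

Branch on m11: set m11 = 1.
The clause (~m21) is unit, so m21 = 0.
The clause (m22) is unit, so m22 = 1.
The clause (~m31) is unit, so m31 = 0.
The clause (m32) is unit, so m32 = 1.
That conflicts with the unit clause (~m32).
Backtrack on m11: now try m11 = 0.
The clause (m12) is unit, so m12 = 1.
The clause (~m22) is unit, so m22 = 0.
The clause (m21) is unit, so m21 = 1.
The clause (~m31) is unit, so m31 = 0.
The clause (m32) is unit, so m32 = 1.
That conflicts with the unit clause (~m32).
Both values of m11 lead to a conflict.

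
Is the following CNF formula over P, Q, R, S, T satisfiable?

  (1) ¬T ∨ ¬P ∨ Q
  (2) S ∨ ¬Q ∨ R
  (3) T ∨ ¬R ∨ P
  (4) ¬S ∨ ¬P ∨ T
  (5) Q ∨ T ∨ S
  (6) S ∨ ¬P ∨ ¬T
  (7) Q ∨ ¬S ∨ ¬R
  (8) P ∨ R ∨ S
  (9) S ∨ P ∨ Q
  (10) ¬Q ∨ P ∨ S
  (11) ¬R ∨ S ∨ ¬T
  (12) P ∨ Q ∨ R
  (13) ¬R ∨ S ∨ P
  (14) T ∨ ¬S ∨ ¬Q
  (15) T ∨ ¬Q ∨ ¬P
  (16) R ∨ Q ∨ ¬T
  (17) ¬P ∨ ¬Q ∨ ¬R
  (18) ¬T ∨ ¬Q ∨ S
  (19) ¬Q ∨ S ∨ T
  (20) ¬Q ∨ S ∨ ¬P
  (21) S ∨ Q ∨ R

Satisfiable

Case T = True:
Case P = True:
(Q) alone gives Q = True.
(S) alone gives S = True.
(¬R) alone gives R = False.
This assignment satisfies each clause.
A satisfying assignment: P: True, Q: True, R: False, S: True, T: True.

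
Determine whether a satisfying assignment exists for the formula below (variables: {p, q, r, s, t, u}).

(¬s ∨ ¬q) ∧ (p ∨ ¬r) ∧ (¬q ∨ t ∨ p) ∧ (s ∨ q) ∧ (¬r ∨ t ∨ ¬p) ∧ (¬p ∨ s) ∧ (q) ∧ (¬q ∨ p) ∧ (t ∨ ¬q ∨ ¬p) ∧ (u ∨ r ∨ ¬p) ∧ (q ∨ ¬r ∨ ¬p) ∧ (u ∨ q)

Unit clause (q) forces q = True.
Unit clause (¬s) forces s = False.
Unit clause (¬p) forces p = False.
But (p) is also a unit clause — contradiction.
No assignment satisfies every clause.

No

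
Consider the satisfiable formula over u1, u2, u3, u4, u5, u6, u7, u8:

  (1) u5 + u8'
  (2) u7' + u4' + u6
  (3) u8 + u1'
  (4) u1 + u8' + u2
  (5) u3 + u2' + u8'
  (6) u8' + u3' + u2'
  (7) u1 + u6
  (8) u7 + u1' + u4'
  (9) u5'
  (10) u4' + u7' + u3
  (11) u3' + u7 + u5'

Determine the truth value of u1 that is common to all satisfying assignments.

Suppose u1 = 1.
Unit clause (u8) forces u8 = 1.
Unit clause (u5) forces u5 = 1.
That conflicts with the unit clause (u5').
So every satisfying assignment has u1 = False.

False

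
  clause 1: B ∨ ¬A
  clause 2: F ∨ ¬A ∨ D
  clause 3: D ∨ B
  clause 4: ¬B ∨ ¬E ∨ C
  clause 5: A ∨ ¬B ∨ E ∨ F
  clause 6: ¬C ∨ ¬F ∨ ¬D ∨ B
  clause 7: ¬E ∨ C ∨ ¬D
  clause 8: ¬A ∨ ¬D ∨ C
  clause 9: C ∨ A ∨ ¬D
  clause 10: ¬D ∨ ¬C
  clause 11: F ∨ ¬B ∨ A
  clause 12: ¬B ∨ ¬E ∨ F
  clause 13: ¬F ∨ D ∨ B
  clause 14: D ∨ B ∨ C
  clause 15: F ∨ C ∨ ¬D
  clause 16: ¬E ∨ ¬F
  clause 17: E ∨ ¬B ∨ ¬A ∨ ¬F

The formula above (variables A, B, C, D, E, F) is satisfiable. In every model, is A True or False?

Suppose A = True.
From the singleton clause (B), B = True.
Suppose F = True.
From the singleton clause (¬E), E = False.
That conflicts with the unit clause (E).
Backtrack on F: now try F = False.
From the singleton clause (D), D = True.
From the singleton clause (C), C = True.
That conflicts with the unit clause (¬C).
Both values of F lead to a conflict.
So every satisfying assignment has A = False.

False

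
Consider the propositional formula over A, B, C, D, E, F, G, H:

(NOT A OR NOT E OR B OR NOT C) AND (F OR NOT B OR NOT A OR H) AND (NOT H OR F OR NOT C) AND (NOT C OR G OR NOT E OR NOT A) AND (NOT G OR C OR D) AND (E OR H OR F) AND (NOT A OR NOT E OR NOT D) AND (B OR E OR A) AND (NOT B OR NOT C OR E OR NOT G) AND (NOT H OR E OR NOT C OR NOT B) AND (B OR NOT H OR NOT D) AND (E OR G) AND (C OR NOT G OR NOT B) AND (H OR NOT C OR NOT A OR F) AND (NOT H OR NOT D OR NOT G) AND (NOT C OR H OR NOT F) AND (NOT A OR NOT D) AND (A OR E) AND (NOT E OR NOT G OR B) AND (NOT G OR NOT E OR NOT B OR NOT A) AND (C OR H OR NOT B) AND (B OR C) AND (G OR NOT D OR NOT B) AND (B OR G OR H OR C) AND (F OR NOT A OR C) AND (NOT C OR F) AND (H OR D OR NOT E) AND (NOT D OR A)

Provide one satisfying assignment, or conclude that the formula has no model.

A=false, B=false, C=true, D=false, E=true, F=true, G=false, H=true

Case E = true:
Case A = false:
Unit clause (NOT D) forces D = false.
Unit clause (H) forces H = true.
Case F = true:
Case G = false:
Case B = false:
Unit clause (C) forces C = true.
All clauses are satisfied.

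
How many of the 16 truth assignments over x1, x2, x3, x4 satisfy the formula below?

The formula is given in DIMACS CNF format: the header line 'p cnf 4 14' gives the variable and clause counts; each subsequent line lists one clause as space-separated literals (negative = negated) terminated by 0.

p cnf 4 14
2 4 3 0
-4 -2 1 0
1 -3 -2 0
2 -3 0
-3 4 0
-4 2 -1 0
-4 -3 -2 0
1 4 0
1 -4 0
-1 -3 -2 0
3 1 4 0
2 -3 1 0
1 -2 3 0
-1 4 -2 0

1

There are 2^4 = 16 truth assignments over (x1, x2, x3, x4).
Check each against the 14 clauses (columns in the order x1, x2, x3, x4):
  F F F F  ✗ fails (x2 ∨ x4 ∨ x3)
  F F F T  ✗ fails (x1 ∨ ¬x4)
  F F T F  ✗ fails (x2 ∨ ¬x3)
  F F T T  ✗ fails (x2 ∨ ¬x3)
  F T F F  ✗ fails (x1 ∨ x4)
  F T F T  ✗ fails (¬x4 ∨ ¬x2 ∨ x1)
  F T T F  ✗ fails (x1 ∨ ¬x3 ∨ ¬x2)
  F T T T  ✗ fails (¬x4 ∨ ¬x2 ∨ x1)
  T F F F  ✗ fails (x2 ∨ x4 ∨ x3)
  T F F T  ✗ fails (¬x4 ∨ x2 ∨ ¬x1)
  T F T F  ✗ fails (x2 ∨ ¬x3)
  T F T T  ✗ fails (x2 ∨ ¬x3)
  T T F F  ✗ fails (¬x1 ∨ x4 ∨ ¬x2)
  T T F T  ✓ satisfies all
  T T T F  ✗ fails (¬x3 ∨ x4)
  T T T T  ✗ fails (¬x4 ∨ ¬x3 ∨ ¬x2)
1 of the 16 rows is a model.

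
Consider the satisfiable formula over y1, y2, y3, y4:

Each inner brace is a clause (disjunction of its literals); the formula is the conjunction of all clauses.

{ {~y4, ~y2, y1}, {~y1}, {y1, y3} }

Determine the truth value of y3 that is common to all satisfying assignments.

True

Suppose y3 = 0.
(~y1) alone gives y1 = 0.
Now (y1) is unsatisfied and unit — conflict.
So every satisfying assignment has y3 = True.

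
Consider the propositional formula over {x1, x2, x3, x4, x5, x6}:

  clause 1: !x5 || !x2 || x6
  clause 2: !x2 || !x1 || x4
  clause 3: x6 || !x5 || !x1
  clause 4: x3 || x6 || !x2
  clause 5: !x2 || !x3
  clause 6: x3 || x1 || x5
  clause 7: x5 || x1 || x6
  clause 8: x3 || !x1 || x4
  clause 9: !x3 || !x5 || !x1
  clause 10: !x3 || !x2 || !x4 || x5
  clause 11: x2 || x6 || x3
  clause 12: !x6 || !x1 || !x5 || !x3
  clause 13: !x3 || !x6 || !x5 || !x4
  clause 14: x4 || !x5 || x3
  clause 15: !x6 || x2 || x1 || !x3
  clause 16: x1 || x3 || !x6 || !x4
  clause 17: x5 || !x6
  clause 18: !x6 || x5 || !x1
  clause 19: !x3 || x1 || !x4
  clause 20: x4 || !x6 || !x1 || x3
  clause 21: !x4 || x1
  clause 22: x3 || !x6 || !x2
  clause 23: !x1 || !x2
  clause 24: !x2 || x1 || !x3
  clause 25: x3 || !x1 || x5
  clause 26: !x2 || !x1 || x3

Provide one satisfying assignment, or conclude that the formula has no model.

Try x2 = false.
Try x6 = false.
From the singleton clause (x3), x3 = true.
Try x5 = false.
From the singleton clause (x1), x1 = true.
Every clause is now satisfied; x4 is unconstrained.

x1 ↦ true, x2 ↦ false, x3 ↦ true, x4 ↦ true, x5 ↦ false, x6 ↦ false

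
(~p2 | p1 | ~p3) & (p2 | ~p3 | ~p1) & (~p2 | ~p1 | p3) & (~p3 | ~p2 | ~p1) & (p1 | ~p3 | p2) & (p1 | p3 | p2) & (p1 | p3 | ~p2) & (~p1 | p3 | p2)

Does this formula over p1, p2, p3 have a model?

No

Case p2 = 0:
Case p3 = 0:
Unit clause (p1) forces p1 = 1.
But (~p1) is also a unit clause — contradiction.
Undo p3 and try p3 = 1.
Unit clause (~p1) forces p1 = 0.
But (p1) is also a unit clause — contradiction.
Neither p3 = 1 nor p3 = 0 works.
Undo p2 and try p2 = 1.
Case p1 = 1:
Unit clause (p3) forces p3 = 1.
But (~p3) is also a unit clause — contradiction.
Undo p1 and try p1 = 0.
Unit clause (~p3) forces p3 = 0.
But (p3) is also a unit clause — contradiction.
Neither p1 = 1 nor p1 = 0 works.
Neither p2 = 1 nor p2 = 0 works.
No assignment satisfies every clause.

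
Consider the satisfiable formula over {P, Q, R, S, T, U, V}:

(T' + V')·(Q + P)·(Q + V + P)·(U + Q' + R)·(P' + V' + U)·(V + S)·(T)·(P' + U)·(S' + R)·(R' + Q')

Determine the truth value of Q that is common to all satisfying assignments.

False

Suppose Q = 1.
(T) alone gives T = 1.
(V') alone gives V = 0.
(S) alone gives S = 1.
(R) alone gives R = 1.
But (R') is also a unit clause — contradiction.
So every satisfying assignment has Q = False.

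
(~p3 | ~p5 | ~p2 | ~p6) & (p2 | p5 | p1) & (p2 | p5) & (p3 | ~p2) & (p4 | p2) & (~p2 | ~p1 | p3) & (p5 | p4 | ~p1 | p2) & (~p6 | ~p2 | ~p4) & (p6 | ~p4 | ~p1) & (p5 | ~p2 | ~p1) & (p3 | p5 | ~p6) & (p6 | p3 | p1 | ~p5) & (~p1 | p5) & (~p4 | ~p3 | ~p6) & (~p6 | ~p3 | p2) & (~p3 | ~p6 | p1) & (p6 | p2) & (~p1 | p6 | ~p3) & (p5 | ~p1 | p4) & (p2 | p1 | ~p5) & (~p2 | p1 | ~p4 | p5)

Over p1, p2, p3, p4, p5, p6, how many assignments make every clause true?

4

There are 2^6 = 64 truth assignments over (p1, p2, p3, p4, p5, p6).
Split on p1. With p1 = 1, the clauses containing p1 are satisfied and ~p1 drops from the rest; 1 of the 2^5 = 32 assignments to the other variables satisfy what remains.
With p1 = 0, by the same count on the reduced clause set, 3 assignments work.
(One model: p1=F, p2=T, p3=T, p4=F, p5=F, p6=F.)
Total: 1 + 3 = 4.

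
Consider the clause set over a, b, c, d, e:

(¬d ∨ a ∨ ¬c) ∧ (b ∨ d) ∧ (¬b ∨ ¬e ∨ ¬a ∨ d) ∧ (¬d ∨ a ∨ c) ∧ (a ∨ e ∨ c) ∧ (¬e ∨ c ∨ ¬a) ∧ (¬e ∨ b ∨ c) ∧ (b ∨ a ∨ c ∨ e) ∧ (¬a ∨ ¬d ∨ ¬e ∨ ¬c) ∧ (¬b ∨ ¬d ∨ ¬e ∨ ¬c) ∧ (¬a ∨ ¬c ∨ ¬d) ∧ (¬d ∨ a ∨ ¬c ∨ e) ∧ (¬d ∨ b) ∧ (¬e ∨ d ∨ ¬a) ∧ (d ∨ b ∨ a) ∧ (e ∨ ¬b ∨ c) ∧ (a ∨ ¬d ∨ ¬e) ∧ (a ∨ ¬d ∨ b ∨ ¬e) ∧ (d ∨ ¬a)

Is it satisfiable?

Suppose b = True.
Suppose e = True.
Suppose a = False.
From the singleton clause (¬d), d = False.
All clauses hold; c can take either value.
A satisfying assignment: a ↦ False, b ↦ True, c ↦ True, d ↦ False, e ↦ True.

Satisfiable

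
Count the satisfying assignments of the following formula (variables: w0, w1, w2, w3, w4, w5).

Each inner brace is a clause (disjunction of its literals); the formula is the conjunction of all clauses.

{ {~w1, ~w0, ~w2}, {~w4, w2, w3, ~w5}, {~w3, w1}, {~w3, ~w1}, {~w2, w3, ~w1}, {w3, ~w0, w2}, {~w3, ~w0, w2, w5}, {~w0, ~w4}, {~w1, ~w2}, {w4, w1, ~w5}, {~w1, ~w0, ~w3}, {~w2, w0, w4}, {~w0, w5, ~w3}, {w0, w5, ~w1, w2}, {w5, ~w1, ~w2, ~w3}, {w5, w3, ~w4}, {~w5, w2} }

3

There are 2^6 = 64 truth assignments over (w0, w1, w2, w3, w4, w5).
Split on w3. With w3 = 1, the clauses containing w3 are satisfied and ~w3 drops from the rest; 0 of the 2^5 = 32 assignments to the other variables satisfy what remains.
With w3 = 0, by the same count on the reduced clause set, 3 assignments work.
(One model: w0=F, w1=F, w2=F, w3=F, w4=F, w5=F.)
Total: 0 + 3 = 3.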